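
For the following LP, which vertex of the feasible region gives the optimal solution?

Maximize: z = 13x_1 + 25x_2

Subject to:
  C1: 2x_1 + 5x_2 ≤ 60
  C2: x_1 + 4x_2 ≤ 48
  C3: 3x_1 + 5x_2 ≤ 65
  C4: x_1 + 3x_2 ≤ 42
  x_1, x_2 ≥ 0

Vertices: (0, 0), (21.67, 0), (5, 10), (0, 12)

Evaluate the objective at each vertex of the feasible region:
  z(0, 0) = 0
  z(21.67, 0) = 281.7
  z(5, 10) = 315  ←
  z(0, 12) = 300
The maximum is at x_1 = 5, x_2 = 10.

(5, 10)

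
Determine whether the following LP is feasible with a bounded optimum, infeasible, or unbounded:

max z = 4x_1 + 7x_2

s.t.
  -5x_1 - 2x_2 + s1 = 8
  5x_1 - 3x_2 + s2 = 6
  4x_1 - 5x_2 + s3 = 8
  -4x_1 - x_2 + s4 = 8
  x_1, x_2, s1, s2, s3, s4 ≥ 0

Unbounded (objective can increase without bound)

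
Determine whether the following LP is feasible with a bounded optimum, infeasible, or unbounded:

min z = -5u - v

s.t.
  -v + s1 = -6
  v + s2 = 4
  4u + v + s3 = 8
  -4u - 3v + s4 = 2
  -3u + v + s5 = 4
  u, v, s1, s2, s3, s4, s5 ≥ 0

Infeasible (no feasible solution exists)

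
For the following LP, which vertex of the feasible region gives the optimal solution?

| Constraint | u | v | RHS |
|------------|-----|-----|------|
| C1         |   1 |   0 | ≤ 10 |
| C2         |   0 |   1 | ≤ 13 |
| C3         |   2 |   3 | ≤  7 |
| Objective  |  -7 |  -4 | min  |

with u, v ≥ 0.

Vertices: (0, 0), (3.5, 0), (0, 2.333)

Evaluate the objective at each vertex of the feasible region:
  z(0, 0) = 0
  z(3.5, 0) = -24.5  ←
  z(0, 2.333) = -9.333
The minimum is at u = 3.5, v = 0.

(3.5, 0)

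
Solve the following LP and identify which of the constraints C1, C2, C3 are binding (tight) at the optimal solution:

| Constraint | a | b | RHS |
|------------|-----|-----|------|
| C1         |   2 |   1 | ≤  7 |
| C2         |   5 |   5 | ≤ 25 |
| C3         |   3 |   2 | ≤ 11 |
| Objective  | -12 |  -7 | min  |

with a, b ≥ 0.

At a = 3, b = 1, compute slack b - a·x for each constraint:
  C1: 7 − 7 = 0  (binding)
  C2: 25 − 20 = 5  (slack)
  C3: 11 − 11 = 0  (binding)

Optimal: a = 3, b = 1
Binding: C1, C3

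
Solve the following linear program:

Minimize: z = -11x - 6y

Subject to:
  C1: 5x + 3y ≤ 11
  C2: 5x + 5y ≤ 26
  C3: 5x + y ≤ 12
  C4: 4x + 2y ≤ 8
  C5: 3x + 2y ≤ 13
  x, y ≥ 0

Evaluate the objective at each vertex of the feasible region:
  z(0, 0) = 0
  z(2, 0) = -22
  z(1, 2) = -23  ←
  z(0, 3.667) = -22
The minimum is at x = 1, y = 2.

x = 1, y = 2, z = -23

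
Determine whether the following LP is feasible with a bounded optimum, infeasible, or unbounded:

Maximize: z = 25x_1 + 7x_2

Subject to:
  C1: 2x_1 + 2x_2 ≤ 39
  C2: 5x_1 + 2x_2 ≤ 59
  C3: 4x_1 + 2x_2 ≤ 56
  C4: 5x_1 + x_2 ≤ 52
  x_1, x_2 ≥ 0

Feasible with a bounded optimal solution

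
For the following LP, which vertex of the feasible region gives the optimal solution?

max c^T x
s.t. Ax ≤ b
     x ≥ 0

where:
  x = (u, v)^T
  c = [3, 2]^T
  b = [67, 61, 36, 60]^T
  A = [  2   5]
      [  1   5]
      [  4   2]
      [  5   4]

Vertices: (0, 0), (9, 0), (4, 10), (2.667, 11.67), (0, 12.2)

Evaluate the objective at each vertex of the feasible region:
  z(0, 0) = 0
  z(9, 0) = 27
  z(4, 10) = 32  ←
  z(2.667, 11.67) = 31.33
  z(0, 12.2) = 24.4
The maximum is at u = 4, v = 10.

(4, 10)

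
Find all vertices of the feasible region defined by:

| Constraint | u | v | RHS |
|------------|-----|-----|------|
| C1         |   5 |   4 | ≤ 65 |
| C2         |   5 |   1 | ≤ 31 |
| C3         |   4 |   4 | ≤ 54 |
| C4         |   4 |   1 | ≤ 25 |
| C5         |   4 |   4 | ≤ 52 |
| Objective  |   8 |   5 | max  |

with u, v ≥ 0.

(0, 0), (6.2, 0), (6, 1), (4, 9), (0, 13)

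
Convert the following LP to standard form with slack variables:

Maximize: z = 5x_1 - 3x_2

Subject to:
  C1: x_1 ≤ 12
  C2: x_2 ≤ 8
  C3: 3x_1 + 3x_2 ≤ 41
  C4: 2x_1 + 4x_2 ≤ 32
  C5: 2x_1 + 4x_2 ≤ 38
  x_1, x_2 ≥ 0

max z = 5x_1 - 3x_2

s.t.
  x_1 + s1 = 12
  x_2 + s2 = 8
  3x_1 + 3x_2 + s3 = 41
  2x_1 + 4x_2 + s4 = 32
  2x_1 + 4x_2 + s5 = 38
  x_1, x_2, s1, s2, s3, s4, s5 ≥ 0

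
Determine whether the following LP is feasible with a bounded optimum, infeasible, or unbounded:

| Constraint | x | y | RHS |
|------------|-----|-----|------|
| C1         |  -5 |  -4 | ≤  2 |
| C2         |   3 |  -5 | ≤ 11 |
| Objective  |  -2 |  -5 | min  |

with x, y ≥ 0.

Unbounded (objective can decrease without bound)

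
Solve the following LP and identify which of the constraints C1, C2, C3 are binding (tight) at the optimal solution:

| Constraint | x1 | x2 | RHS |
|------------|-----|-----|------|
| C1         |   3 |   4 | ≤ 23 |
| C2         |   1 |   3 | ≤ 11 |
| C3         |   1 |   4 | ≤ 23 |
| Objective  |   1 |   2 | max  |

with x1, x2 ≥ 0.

At x1 = 5, x2 = 2, compute slack b - a·x for each constraint:
  C1: 23 − 23 = 0  (binding)
  C2: 11 − 11 = 0  (binding)
  C3: 23 − 13 = 10  (slack)

Optimal: x1 = 5, x2 = 2
Binding: C1, C2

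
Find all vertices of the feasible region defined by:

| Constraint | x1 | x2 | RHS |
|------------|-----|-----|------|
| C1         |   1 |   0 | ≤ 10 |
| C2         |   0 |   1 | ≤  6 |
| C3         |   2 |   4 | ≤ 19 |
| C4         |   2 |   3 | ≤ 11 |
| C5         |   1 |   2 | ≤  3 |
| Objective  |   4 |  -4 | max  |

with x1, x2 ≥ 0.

(0, 0), (3, 0), (0, 1.5)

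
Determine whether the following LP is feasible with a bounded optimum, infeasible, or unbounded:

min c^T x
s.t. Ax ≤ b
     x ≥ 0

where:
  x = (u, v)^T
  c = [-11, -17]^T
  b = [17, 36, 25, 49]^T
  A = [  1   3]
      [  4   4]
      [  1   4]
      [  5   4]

Feasible with a bounded optimal solution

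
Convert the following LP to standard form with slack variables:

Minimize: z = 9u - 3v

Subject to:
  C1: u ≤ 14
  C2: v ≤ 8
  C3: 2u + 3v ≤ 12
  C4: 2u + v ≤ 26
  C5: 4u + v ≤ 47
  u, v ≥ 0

min z = 9u - 3v

s.t.
  u + s1 = 14
  v + s2 = 8
  2u + 3v + s3 = 12
  2u + v + s4 = 26
  4u + v + s5 = 47
  u, v, s1, s2, s3, s4, s5 ≥ 0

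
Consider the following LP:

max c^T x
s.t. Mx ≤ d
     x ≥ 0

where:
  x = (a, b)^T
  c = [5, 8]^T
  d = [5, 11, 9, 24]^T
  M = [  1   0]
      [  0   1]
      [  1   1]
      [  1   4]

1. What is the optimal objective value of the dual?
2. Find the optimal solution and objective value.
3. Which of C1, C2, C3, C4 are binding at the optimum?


1. 60
2. a = 4, b = 5, z = 60
3. C3, C4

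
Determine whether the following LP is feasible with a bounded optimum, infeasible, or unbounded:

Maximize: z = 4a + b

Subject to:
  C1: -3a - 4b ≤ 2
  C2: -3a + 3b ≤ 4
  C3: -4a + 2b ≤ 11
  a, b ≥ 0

Unbounded (objective can increase without bound)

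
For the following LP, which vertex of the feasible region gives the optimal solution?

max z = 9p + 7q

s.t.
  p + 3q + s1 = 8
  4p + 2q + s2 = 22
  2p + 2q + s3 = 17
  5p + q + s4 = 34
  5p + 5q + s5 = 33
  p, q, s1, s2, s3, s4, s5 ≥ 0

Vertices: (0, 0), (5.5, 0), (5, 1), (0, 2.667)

Evaluate the objective at each vertex of the feasible region:
  z(0, 0) = 0
  z(5.5, 0) = 49.5
  z(5, 1) = 52  ←
  z(0, 2.667) = 18.67
The maximum is at p = 5, q = 1.

(5, 1)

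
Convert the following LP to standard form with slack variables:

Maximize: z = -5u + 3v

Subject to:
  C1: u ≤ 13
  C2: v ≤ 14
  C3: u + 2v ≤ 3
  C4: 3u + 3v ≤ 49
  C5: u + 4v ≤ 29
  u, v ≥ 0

max z = -5u + 3v

s.t.
  u + s1 = 13
  v + s2 = 14
  u + 2v + s3 = 3
  3u + 3v + s4 = 49
  u + 4v + s5 = 29
  u, v, s1, s2, s3, s4, s5 ≥ 0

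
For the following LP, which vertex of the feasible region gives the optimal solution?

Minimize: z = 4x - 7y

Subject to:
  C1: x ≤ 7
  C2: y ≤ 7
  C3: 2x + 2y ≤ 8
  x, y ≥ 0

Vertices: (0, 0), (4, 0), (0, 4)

Evaluate the objective at each vertex of the feasible region:
  z(0, 0) = 0
  z(4, 0) = 16
  z(0, 4) = -28  ←
The minimum is at x = 0, y = 4.

(0, 4)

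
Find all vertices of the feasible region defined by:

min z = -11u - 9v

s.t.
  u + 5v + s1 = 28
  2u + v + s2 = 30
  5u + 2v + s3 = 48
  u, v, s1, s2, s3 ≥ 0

(0, 0), (9.6, 0), (8, 4), (0, 5.6)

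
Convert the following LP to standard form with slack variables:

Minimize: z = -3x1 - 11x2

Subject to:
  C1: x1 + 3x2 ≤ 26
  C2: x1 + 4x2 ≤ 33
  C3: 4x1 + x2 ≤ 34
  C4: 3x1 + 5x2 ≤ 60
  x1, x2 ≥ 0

min z = -3x1 - 11x2

s.t.
  x1 + 3x2 + s1 = 26
  x1 + 4x2 + s2 = 33
  4x1 + x2 + s3 = 34
  3x1 + 5x2 + s4 = 60
  x1, x2, s1, s2, s3, s4 ≥ 0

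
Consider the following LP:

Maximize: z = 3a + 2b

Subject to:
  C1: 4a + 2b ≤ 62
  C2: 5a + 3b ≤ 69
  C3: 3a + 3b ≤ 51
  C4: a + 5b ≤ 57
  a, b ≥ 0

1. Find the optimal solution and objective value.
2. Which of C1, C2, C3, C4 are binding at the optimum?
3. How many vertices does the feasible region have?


1. a = 9, b = 8, z = 43
2. C2, C3
3. 5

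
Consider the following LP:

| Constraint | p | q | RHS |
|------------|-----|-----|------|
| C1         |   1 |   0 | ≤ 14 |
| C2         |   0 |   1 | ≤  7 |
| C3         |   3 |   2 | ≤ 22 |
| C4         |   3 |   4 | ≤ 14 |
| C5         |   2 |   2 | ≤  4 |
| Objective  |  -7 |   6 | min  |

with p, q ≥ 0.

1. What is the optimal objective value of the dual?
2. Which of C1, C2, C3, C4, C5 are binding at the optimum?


1. -14
2. C5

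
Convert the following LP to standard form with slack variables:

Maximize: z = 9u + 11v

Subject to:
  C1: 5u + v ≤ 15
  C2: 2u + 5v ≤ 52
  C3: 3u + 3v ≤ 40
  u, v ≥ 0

max z = 9u + 11v

s.t.
  5u + v + s1 = 15
  2u + 5v + s2 = 52
  3u + 3v + s3 = 40
  u, v, s1, s2, s3 ≥ 0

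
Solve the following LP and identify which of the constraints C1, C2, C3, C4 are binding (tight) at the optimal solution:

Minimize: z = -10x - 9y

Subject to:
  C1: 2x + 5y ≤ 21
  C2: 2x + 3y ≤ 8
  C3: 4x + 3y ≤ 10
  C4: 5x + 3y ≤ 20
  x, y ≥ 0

At x = 1, y = 2, compute slack b - a·x for each constraint:
  C1: 21 − 12 = 9  (slack)
  C2: 8 − 8 = 0  (binding)
  C3: 10 − 10 = 0  (binding)
  C4: 20 − 11 = 9  (slack)

Optimal: x = 1, y = 2
Binding: C2, C3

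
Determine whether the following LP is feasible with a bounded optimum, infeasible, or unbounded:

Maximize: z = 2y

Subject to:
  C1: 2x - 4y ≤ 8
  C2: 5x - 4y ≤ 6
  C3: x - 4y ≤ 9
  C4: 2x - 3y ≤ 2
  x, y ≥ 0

Unbounded (objective can increase without bound)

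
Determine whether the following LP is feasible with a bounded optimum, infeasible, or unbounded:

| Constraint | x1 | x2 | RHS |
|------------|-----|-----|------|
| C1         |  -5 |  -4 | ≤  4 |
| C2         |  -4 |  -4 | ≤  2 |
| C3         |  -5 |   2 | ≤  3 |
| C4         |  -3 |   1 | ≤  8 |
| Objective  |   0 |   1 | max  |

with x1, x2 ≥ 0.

Unbounded (objective can increase without bound)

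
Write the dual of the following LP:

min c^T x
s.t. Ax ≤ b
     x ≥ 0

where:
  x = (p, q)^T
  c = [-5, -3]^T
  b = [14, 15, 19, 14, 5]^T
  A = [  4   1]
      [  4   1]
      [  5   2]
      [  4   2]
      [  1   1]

Primal min cᵀx s.t. Ax ≤ b, x ≥ 0  →  Dual max −bᵀy s.t. Aᵀy ≥ −c, y ≥ 0.

Maximize: z = -14y1 - 15y2 - 19y3 - 14y4 - 5y5

Subject to:
  4y1 + 4y2 + 5y3 + 4y4 + y5 ≥ 5
  y1 + y2 + 2y3 + 2y4 + y5 ≥ 3
  y1, y2, y3, y4, y5 ≥ 0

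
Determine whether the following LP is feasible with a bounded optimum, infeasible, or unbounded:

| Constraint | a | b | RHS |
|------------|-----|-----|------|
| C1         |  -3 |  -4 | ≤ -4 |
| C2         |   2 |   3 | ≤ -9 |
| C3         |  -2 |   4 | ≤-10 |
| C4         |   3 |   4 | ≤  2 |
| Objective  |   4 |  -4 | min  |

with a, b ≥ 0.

Infeasible (no feasible solution exists)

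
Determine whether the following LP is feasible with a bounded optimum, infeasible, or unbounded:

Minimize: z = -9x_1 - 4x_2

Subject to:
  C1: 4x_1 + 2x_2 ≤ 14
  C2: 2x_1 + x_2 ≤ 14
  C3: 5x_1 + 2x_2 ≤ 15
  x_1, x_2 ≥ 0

Feasible with a bounded optimal solution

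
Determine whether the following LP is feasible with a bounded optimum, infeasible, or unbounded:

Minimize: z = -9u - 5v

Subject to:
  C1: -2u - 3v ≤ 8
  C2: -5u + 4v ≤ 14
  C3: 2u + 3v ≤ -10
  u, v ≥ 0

Infeasible (no feasible solution exists)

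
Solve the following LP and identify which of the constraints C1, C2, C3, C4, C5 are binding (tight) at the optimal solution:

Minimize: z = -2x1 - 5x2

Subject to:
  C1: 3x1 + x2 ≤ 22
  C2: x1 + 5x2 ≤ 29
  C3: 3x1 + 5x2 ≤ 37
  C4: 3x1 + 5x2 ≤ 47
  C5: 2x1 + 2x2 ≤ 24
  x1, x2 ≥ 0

At x1 = 4, x2 = 5, compute slack b - a·x for each constraint:
  C1: 22 − 17 = 5  (slack)
  C2: 29 − 29 = 0  (binding)
  C3: 37 − 37 = 0  (binding)
  C4: 47 − 37 = 10  (slack)
  C5: 24 − 18 = 6  (slack)

Optimal: x1 = 4, x2 = 5
Binding: C2, C3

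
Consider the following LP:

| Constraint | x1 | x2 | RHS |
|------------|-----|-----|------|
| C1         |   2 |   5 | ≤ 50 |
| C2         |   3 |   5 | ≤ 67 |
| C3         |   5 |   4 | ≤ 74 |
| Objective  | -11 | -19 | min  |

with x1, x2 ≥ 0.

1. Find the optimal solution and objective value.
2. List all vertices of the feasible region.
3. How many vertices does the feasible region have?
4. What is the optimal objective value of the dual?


1. x1 = 10, x2 = 6, z = -224
2. (0, 0), (14.8, 0), (10, 6), (0, 10)
3. 4
4. -224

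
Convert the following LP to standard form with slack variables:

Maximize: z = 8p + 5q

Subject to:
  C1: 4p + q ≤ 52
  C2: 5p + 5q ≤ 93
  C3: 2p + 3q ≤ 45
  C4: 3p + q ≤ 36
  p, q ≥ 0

max z = 8p + 5q

s.t.
  4p + q + s1 = 52
  5p + 5q + s2 = 93
  2p + 3q + s3 = 45
  3p + q + s4 = 36
  p, q, s1, s2, s3, s4 ≥ 0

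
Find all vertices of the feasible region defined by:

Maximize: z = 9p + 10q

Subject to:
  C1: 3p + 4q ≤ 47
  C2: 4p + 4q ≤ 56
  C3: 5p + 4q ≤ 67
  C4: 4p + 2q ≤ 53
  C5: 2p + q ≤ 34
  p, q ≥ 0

(0, 0), (13.25, 0), (13, 0.5), (11, 3), (9, 5), (0, 11.75)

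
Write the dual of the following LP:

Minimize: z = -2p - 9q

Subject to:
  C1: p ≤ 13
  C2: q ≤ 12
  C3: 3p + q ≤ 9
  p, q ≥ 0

Primal min cᵀx s.t. Ax ≤ b, x ≥ 0  →  Dual max −bᵀy s.t. Aᵀy ≥ −c, y ≥ 0.

Maximize: z = -13y1 - 12y2 - 9y3

Subject to:
  y1 + 3y3 ≥ 2
  y2 + y3 ≥ 9
  y1, y2, y3 ≥ 0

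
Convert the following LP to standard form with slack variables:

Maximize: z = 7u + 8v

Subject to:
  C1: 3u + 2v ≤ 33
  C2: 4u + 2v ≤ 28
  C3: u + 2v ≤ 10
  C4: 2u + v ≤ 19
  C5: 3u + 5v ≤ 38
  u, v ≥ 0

max z = 7u + 8v

s.t.
  3u + 2v + s1 = 33
  4u + 2v + s2 = 28
  u + 2v + s3 = 10
  2u + v + s4 = 19
  3u + 5v + s5 = 38
  u, v, s1, s2, s3, s4, s5 ≥ 0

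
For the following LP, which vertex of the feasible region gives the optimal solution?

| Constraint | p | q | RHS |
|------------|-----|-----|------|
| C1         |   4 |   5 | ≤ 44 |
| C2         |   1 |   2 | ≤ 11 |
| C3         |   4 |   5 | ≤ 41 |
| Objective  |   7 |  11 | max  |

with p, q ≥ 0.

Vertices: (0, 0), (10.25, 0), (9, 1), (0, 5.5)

Evaluate the objective at each vertex of the feasible region:
  z(0, 0) = 0
  z(10.25, 0) = 71.75
  z(9, 1) = 74  ←
  z(0, 5.5) = 60.5
The maximum is at p = 9, q = 1.

(9, 1)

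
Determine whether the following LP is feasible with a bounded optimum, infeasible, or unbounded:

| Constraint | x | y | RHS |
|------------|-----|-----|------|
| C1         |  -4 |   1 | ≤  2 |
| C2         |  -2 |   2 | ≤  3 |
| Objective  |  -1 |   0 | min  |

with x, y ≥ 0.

Unbounded (objective can decrease without bound)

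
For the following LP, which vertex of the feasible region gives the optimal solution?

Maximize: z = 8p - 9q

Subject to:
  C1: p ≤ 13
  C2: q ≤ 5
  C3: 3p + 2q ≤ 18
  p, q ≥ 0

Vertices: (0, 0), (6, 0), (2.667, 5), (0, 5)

Evaluate the objective at each vertex of the feasible region:
  z(0, 0) = 0
  z(6, 0) = 48  ←
  z(2.667, 5) = -23.67
  z(0, 5) = -45
The maximum is at p = 6, q = 0.

(6, 0)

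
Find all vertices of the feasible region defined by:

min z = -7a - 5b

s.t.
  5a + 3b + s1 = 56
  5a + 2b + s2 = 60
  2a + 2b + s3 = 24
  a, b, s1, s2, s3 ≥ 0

(0, 0), (11.2, 0), (10, 2), (0, 12)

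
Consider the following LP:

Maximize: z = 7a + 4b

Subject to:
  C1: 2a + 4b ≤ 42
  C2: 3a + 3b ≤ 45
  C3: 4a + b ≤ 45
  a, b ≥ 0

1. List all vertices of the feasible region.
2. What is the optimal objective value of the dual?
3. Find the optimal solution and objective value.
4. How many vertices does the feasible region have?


1. (0, 0), (11.25, 0), (10, 5), (9, 6), (0, 10.5)
2. 90
3. a = 10, b = 5, z = 90
4. 5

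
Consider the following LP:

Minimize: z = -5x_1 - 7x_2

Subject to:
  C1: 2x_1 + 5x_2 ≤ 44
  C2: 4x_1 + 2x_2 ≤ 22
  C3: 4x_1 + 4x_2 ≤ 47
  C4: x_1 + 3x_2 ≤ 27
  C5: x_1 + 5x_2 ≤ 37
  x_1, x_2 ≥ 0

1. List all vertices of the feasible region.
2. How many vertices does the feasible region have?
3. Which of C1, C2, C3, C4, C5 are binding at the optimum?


1. (0, 0), (5.5, 0), (2, 7), (0, 7.4)
2. 4
3. C2, C5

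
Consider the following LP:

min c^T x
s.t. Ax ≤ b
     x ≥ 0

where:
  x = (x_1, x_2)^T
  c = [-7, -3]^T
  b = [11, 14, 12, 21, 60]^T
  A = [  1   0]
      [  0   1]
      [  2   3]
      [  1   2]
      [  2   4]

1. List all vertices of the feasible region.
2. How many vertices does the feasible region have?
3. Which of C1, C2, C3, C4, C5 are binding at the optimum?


1. (0, 0), (6, 0), (0, 4)
2. 3
3. C3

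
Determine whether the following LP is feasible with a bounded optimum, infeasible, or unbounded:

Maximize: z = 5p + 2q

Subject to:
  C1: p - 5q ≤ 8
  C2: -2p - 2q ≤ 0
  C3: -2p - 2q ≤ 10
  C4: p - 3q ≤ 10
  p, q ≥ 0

Unbounded (objective can increase without bound)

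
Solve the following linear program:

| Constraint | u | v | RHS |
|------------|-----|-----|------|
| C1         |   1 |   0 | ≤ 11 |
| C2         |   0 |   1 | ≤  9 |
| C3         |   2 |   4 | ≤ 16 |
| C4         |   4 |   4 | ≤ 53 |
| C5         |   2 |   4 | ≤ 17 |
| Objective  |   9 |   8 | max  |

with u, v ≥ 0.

Evaluate the objective at each vertex of the feasible region:
  z(0, 0) = 0
  z(8, 0) = 72  ←
  z(0, 4) = 32
The maximum is at u = 8, v = 0.

u = 8, v = 0, z = 72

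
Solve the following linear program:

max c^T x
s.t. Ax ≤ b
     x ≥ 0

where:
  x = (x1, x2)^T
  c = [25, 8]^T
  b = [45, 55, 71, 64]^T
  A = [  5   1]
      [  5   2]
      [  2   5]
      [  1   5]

Evaluate the objective at each vertex of the feasible region:
  z(0, 0) = 0
  z(9, 0) = 225
  z(7, 10) = 255  ←
  z(6.391, 11.52) = 252
  z(0, 12.8) = 102.4
The maximum is at x1 = 7, x2 = 10.

x1 = 7, x2 = 10, z = 255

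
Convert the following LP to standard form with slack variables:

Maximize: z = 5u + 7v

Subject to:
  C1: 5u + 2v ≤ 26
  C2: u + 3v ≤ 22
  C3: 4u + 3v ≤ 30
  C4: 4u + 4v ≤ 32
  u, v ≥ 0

max z = 5u + 7v

s.t.
  5u + 2v + s1 = 26
  u + 3v + s2 = 22
  4u + 3v + s3 = 30
  4u + 4v + s4 = 32
  u, v, s1, s2, s3, s4 ≥ 0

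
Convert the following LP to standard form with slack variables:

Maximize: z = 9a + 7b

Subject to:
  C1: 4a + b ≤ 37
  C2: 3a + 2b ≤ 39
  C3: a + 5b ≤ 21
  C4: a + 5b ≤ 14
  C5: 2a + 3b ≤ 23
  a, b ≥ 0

max z = 9a + 7b

s.t.
  4a + b + s1 = 37
  3a + 2b + s2 = 39
  a + 5b + s3 = 21
  a + 5b + s4 = 14
  2a + 3b + s5 = 23
  a, b, s1, s2, s3, s4, s5 ≥ 0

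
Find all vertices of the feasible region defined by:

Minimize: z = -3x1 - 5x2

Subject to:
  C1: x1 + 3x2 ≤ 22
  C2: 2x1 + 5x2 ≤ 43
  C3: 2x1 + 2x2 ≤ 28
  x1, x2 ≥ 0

(0, 0), (14, 0), (10, 4), (0, 7.333)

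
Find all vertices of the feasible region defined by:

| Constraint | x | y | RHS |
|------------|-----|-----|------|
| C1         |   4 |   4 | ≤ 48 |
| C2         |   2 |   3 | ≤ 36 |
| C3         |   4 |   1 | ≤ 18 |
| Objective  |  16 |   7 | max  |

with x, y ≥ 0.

(0, 0), (4.5, 0), (2, 10), (0, 12)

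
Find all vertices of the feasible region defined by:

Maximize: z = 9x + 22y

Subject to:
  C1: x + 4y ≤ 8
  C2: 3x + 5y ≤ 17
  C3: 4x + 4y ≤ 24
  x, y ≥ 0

(0, 0), (5.667, 0), (4, 1), (0, 2)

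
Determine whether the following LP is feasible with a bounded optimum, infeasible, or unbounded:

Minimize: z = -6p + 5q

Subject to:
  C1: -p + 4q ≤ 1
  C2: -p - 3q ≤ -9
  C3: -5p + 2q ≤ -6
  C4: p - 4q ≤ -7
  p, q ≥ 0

Infeasible (no feasible solution exists)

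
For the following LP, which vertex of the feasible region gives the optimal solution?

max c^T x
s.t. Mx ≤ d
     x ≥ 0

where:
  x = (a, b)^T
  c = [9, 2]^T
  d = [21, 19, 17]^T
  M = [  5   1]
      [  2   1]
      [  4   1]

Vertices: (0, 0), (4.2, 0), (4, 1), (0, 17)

Evaluate the objective at each vertex of the feasible region:
  z(0, 0) = 0
  z(4.2, 0) = 37.8
  z(4, 1) = 38  ←
  z(0, 17) = 34
The maximum is at a = 4, b = 1.

(4, 1)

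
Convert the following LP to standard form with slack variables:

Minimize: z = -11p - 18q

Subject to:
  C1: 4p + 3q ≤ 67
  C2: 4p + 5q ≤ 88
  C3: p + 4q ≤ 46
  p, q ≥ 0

min z = -11p - 18q

s.t.
  4p + 3q + s1 = 67
  4p + 5q + s2 = 88
  p + 4q + s3 = 46
  p, q, s1, s2, s3 ≥ 0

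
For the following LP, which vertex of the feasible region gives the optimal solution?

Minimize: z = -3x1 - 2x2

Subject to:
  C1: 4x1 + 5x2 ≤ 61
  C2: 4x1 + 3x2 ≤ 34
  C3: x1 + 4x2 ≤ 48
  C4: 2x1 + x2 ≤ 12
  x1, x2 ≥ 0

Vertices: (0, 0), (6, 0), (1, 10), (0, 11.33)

Evaluate the objective at each vertex of the feasible region:
  z(0, 0) = 0
  z(6, 0) = -18
  z(1, 10) = -23  ←
  z(0, 11.33) = -22.67
The minimum is at x1 = 1, x2 = 10.

(1, 10)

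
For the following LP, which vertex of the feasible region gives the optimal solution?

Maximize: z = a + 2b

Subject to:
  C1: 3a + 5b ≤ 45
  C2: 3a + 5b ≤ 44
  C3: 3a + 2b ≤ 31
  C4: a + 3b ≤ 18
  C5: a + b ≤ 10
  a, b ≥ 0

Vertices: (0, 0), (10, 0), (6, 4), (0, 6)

Evaluate the objective at each vertex of the feasible region:
  z(0, 0) = 0
  z(10, 0) = 10
  z(6, 4) = 14  ←
  z(0, 6) = 12
The maximum is at a = 6, b = 4.

(6, 4)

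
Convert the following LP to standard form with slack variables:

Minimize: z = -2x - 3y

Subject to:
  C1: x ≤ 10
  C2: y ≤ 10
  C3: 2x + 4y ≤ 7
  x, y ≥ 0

min z = -2x - 3y

s.t.
  x + s1 = 10
  y + s2 = 10
  2x + 4y + s3 = 7
  x, y, s1, s2, s3 ≥ 0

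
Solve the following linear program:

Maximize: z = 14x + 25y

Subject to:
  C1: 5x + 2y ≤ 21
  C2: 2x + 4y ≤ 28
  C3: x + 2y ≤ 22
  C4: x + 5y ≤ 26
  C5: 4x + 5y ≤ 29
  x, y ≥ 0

Evaluate the objective at each vertex of the feasible region:
  z(0, 0) = 0
  z(4.2, 0) = 58.8
  z(2.765, 3.588) = 128.4
  z(1, 5) = 139  ←
  z(0, 5.2) = 130
The maximum is at x = 1, y = 5.

x = 1, y = 5, z = 139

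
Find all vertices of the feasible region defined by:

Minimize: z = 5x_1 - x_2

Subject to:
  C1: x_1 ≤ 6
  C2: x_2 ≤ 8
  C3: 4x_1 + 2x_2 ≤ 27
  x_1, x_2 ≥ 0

(0, 0), (6, 0), (6, 1.5), (2.75, 8), (0, 8)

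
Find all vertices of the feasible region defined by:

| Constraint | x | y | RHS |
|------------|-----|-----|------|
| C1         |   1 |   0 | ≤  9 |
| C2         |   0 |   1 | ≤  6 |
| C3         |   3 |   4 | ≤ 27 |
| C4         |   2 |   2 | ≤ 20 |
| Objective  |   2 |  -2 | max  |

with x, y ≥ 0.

(0, 0), (9, 0), (1, 6), (0, 6)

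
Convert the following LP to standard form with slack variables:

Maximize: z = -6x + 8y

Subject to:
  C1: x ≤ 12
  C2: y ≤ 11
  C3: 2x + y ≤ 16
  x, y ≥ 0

max z = -6x + 8y

s.t.
  x + s1 = 12
  y + s2 = 11
  2x + y + s3 = 16
  x, y, s1, s2, s3 ≥ 0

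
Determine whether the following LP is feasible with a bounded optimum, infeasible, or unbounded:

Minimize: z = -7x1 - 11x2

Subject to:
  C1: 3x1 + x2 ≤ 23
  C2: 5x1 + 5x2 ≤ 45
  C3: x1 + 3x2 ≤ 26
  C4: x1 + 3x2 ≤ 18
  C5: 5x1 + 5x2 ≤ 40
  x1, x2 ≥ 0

Feasible with a bounded optimal solution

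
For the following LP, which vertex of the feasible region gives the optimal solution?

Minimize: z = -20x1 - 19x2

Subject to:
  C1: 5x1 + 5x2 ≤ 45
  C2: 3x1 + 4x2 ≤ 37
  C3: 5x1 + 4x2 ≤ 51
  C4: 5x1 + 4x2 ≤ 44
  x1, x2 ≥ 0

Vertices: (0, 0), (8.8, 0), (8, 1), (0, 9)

Evaluate the objective at each vertex of the feasible region:
  z(0, 0) = 0
  z(8.8, 0) = -176
  z(8, 1) = -179  ←
  z(0, 9) = -171
The minimum is at x1 = 8, x2 = 1.

(8, 1)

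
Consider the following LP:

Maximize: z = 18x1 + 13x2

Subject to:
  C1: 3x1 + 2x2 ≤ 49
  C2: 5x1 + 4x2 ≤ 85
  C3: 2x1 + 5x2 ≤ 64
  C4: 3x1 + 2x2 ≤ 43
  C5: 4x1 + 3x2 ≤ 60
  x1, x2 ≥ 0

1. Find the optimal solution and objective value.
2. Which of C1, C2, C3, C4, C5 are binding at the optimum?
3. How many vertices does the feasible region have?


1. x1 = 9, x2 = 8, z = 266
2. C4, C5
3. 5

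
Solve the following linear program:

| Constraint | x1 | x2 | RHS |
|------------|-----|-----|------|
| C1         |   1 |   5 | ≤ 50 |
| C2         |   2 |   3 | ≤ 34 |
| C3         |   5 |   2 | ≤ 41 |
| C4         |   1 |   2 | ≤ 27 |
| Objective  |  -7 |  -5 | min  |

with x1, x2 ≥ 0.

Evaluate the objective at each vertex of the feasible region:
  z(0, 0) = 0
  z(8.2, 0) = -57.4
  z(5, 8) = -75  ←
  z(2.857, 9.429) = -67.14
  z(0, 10) = -50
The minimum is at x1 = 5, x2 = 8.

x1 = 5, x2 = 8, z = -75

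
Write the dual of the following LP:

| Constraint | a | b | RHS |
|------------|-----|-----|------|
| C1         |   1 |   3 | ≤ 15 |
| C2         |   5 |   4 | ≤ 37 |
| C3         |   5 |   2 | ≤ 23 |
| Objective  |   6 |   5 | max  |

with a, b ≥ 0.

Primal max cᵀx s.t. Ax ≤ b, x ≥ 0  →  Dual min bᵀy s.t. Aᵀy ≥ c, y ≥ 0.

Minimize: z = 15y1 + 37y2 + 23y3

Subject to:
  y1 + 5y2 + 5y3 ≥ 6
  3y1 + 4y2 + 2y3 ≥ 5
  y1, y2, y3 ≥ 0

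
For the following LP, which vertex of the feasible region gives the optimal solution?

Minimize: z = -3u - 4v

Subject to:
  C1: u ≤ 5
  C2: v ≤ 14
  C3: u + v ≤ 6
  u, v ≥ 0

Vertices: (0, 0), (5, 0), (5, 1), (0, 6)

Evaluate the objective at each vertex of the feasible region:
  z(0, 0) = 0
  z(5, 0) = -15
  z(5, 1) = -19
  z(0, 6) = -24  ←
The minimum is at u = 0, v = 6.

(0, 6)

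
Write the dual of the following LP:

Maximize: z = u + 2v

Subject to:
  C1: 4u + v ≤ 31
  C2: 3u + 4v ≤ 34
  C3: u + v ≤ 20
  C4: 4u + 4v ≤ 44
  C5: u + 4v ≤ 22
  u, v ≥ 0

Primal max cᵀx s.t. Ax ≤ b, x ≥ 0  →  Dual min bᵀy s.t. Aᵀy ≥ c, y ≥ 0.

Minimize: z = 31y1 + 34y2 + 20y3 + 44y4 + 22y5

Subject to:
  4y1 + 3y2 + y3 + 4y4 + y5 ≥ 1
  y1 + 4y2 + y3 + 4y4 + 4y5 ≥ 2
  y1, y2, y3, y4, y5 ≥ 0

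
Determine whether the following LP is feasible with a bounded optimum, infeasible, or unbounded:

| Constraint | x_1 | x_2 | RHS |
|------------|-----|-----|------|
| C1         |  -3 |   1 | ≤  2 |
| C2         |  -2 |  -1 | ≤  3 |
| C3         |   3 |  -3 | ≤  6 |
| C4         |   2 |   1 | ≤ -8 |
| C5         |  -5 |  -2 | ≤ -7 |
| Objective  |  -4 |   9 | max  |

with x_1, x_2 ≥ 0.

Infeasible (no feasible solution exists)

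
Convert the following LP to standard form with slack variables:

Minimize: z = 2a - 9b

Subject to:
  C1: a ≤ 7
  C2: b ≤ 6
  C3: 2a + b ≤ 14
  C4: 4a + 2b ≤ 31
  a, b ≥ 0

min z = 2a - 9b

s.t.
  a + s1 = 7
  b + s2 = 6
  2a + b + s3 = 14
  4a + 2b + s4 = 31
  a, b, s1, s2, s3, s4 ≥ 0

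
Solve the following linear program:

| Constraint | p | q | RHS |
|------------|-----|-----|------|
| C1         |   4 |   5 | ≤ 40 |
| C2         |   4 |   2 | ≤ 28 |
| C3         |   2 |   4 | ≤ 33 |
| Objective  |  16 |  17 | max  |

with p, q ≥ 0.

Evaluate the objective at each vertex of the feasible region:
  z(0, 0) = 0
  z(7, 0) = 112
  z(5, 4) = 148  ←
  z(0, 8) = 136
The maximum is at p = 5, q = 4.

p = 5, q = 4, z = 148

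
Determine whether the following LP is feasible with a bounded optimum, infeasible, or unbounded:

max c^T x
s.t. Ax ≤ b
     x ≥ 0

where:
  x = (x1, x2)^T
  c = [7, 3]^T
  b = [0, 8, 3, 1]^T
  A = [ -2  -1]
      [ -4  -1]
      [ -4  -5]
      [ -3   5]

Unbounded (objective can increase without bound)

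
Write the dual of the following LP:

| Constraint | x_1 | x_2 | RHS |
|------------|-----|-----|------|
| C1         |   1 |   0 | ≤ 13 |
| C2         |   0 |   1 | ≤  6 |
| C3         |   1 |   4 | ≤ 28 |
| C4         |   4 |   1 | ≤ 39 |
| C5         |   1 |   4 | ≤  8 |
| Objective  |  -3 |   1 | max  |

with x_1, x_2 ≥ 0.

Primal max cᵀx s.t. Ax ≤ b, x ≥ 0  →  Dual min bᵀy s.t. Aᵀy ≥ c, y ≥ 0.

Minimize: z = 13y1 + 6y2 + 28y3 + 39y4 + 8y5

Subject to:
  y1 + y3 + 4y4 + y5 ≥ -3
  y2 + 4y3 + y4 + 4y5 ≥ 1
  y1, y2, y3, y4, y5 ≥ 0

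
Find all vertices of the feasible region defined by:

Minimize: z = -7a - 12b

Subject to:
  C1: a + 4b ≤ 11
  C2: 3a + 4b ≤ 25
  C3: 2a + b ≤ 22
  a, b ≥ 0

(0, 0), (8.333, 0), (7, 1), (0, 2.75)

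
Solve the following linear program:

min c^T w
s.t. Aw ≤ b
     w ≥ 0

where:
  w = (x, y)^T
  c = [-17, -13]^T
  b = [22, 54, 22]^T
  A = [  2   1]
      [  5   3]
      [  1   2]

Evaluate the objective at each vertex of the feasible region:
  z(0, 0) = 0
  z(10.8, 0) = -183.6
  z(6, 8) = -206  ←
  z(0, 11) = -143
The minimum is at x = 6, y = 8.

x = 6, y = 8, z = -206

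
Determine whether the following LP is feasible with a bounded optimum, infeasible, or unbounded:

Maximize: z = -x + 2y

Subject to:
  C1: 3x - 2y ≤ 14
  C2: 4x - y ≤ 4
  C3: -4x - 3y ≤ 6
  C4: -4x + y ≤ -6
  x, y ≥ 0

Infeasible (no feasible solution exists)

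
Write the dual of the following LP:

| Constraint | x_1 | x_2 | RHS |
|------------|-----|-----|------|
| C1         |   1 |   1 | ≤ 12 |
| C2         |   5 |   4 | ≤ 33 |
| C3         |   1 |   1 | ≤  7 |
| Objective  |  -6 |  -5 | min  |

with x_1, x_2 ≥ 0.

Primal min cᵀx s.t. Ax ≤ b, x ≥ 0  →  Dual max −bᵀy s.t. Aᵀy ≥ −c, y ≥ 0.

Maximize: z = -12y1 - 33y2 - 7y3

Subject to:
  y1 + 5y2 + y3 ≥ 6
  y1 + 4y2 + y3 ≥ 5
  y1, y2, y3 ≥ 0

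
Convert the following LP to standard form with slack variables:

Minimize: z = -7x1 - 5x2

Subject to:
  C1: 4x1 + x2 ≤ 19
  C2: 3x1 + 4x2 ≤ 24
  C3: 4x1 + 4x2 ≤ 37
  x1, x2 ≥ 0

min z = -7x1 - 5x2

s.t.
  4x1 + x2 + s1 = 19
  3x1 + 4x2 + s2 = 24
  4x1 + 4x2 + s3 = 37
  x1, x2, s1, s2, s3 ≥ 0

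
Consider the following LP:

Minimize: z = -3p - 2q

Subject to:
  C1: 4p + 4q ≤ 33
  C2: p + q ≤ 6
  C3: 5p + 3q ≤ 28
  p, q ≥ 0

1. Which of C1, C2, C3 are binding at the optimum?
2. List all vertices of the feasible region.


1. C2, C3
2. (0, 0), (5.6, 0), (5, 1), (0, 6)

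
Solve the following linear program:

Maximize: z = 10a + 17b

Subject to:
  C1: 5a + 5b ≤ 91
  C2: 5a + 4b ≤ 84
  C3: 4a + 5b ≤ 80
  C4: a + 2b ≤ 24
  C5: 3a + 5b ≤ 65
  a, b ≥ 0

Evaluate the objective at each vertex of the feasible region:
  z(0, 0) = 0
  z(16.8, 0) = 168
  z(12.31, 5.615) = 218.5
  z(10, 7) = 219  ←
  z(0, 12) = 204
The maximum is at a = 10, b = 7.

a = 10, b = 7, z = 219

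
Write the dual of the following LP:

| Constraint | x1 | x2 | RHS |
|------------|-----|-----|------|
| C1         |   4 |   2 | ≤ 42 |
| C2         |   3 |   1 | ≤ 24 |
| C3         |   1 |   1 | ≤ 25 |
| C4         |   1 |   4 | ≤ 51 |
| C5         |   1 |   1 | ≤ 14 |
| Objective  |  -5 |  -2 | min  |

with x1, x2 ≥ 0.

Primal min cᵀx s.t. Ax ≤ b, x ≥ 0  →  Dual max −bᵀy s.t. Aᵀy ≥ −c, y ≥ 0.

Maximize: z = -42y1 - 24y2 - 25y3 - 51y4 - 14y5

Subject to:
  4y1 + 3y2 + y3 + y4 + y5 ≥ 5
  2y1 + y2 + y3 + 4y4 + y5 ≥ 2
  y1, y2, y3, y4, y5 ≥ 0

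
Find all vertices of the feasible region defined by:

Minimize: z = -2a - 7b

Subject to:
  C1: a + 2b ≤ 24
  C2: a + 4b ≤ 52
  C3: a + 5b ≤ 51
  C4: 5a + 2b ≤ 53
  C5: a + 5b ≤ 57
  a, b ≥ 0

(0, 0), (10.6, 0), (7.25, 8.375), (6, 9), (0, 10.2)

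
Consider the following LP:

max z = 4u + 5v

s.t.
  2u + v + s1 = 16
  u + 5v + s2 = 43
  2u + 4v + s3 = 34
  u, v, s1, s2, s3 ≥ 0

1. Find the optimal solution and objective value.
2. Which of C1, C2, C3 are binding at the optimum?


1. u = 5, v = 6, z = 50
2. C1, C3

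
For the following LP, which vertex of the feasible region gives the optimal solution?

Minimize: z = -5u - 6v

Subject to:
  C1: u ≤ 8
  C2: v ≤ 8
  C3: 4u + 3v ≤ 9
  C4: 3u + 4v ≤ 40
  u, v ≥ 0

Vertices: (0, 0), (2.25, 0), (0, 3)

Evaluate the objective at each vertex of the feasible region:
  z(0, 0) = 0
  z(2.25, 0) = -11.25
  z(0, 3) = -18  ←
The minimum is at u = 0, v = 3.

(0, 3)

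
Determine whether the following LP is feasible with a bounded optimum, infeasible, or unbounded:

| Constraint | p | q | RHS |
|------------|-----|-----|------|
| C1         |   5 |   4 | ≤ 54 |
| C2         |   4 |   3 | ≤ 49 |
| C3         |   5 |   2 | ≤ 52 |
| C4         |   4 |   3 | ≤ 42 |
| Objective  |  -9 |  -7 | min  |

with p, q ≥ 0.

Feasible with a bounded optimal solution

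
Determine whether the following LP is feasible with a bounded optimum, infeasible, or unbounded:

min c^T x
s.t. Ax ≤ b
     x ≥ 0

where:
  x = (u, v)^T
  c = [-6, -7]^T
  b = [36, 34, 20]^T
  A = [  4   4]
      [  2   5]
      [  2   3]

Feasible with a bounded optimal solution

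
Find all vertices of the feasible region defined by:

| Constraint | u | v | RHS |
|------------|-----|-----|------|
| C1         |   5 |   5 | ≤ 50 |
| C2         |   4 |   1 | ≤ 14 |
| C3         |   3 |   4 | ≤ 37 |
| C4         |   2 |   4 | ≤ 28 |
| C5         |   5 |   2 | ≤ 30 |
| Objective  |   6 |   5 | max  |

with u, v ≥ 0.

(0, 0), (3.5, 0), (2, 6), (0, 7)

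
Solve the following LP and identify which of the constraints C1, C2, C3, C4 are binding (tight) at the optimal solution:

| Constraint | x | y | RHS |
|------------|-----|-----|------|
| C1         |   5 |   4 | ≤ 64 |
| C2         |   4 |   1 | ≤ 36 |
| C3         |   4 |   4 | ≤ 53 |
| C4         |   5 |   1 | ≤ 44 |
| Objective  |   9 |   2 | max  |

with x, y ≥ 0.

At x = 8, y = 4, compute slack b - a·x for each constraint:
  C1: 64 − 56 = 8  (slack)
  C2: 36 − 36 = 0  (binding)
  C3: 53 − 48 = 5  (slack)
  C4: 44 − 44 = 0  (binding)

Optimal: x = 8, y = 4
Binding: C2, C4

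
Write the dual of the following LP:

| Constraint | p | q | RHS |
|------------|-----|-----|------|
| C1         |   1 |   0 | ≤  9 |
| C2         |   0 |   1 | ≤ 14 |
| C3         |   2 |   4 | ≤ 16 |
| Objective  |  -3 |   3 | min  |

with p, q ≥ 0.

Primal min cᵀx s.t. Ax ≤ b, x ≥ 0  →  Dual max −bᵀy s.t. Aᵀy ≥ −c, y ≥ 0.

Maximize: z = -9y1 - 14y2 - 16y3

Subject to:
  y1 + 2y3 ≥ 3
  y2 + 4y3 ≥ -3
  y1, y2, y3 ≥ 0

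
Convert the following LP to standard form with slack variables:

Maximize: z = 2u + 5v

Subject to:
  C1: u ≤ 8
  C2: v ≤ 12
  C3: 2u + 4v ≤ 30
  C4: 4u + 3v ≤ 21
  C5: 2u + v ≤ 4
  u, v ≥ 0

max z = 2u + 5v

s.t.
  u + s1 = 8
  v + s2 = 12
  2u + 4v + s3 = 30
  4u + 3v + s4 = 21
  2u + v + s5 = 4
  u, v, s1, s2, s3, s4, s5 ≥ 0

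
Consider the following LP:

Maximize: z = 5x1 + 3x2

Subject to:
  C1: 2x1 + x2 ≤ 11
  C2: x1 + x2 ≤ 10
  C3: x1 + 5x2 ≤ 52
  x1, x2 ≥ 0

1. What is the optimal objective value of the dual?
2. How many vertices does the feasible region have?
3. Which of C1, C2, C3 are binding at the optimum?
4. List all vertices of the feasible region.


1. 32
2. 4
3. C1, C2
4. (0, 0), (5.5, 0), (1, 9), (0, 10)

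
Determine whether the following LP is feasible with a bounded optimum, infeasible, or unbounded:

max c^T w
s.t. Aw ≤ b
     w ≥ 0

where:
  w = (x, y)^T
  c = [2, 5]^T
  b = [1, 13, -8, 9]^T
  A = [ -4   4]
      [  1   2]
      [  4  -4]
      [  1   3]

Infeasible (no feasible solution exists)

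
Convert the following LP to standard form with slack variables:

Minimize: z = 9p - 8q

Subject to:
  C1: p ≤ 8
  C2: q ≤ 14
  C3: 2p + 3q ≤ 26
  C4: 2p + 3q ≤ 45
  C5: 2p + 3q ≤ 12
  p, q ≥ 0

min z = 9p - 8q

s.t.
  p + s1 = 8
  q + s2 = 14
  2p + 3q + s3 = 26
  2p + 3q + s4 = 45
  2p + 3q + s5 = 12
  p, q, s1, s2, s3, s4, s5 ≥ 0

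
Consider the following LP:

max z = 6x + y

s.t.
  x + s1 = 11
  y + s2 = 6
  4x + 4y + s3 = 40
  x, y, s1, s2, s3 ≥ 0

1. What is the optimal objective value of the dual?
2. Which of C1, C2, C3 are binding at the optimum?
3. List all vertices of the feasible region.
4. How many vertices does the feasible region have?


1. 60
2. C3
3. (0, 0), (10, 0), (4, 6), (0, 6)
4. 4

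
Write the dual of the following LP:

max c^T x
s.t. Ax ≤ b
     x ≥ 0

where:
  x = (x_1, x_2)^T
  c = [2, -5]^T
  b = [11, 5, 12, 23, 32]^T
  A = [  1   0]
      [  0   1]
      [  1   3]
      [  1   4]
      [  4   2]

Primal max cᵀx s.t. Ax ≤ b, x ≥ 0  →  Dual min bᵀy s.t. Aᵀy ≥ c, y ≥ 0.

Minimize: z = 11y1 + 5y2 + 12y3 + 23y4 + 32y5

Subject to:
  y1 + y3 + y4 + 4y5 ≥ 2
  y2 + 3y3 + 4y4 + 2y5 ≥ -5
  y1, y2, y3, y4, y5 ≥ 0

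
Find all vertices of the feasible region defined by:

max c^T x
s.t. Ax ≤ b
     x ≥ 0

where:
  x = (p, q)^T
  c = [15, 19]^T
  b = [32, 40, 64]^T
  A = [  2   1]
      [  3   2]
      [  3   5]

(0, 0), (13.33, 0), (8, 8), (0, 12.8)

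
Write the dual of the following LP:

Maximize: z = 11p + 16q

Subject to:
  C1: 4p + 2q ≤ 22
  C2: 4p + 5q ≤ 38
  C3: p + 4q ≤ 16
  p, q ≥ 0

Primal max cᵀx s.t. Ax ≤ b, x ≥ 0  →  Dual min bᵀy s.t. Aᵀy ≥ c, y ≥ 0.

Minimize: z = 22y1 + 38y2 + 16y3

Subject to:
  4y1 + 4y2 + y3 ≥ 11
  2y1 + 5y2 + 4y3 ≥ 16
  y1, y2, y3 ≥ 0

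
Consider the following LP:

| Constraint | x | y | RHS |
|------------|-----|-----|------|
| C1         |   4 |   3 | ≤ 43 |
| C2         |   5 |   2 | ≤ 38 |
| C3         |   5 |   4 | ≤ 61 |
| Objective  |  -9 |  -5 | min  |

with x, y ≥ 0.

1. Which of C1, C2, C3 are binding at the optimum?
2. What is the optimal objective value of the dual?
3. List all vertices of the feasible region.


1. C1, C2
2. -81
3. (0, 0), (7.6, 0), (4, 9), (0, 14.33)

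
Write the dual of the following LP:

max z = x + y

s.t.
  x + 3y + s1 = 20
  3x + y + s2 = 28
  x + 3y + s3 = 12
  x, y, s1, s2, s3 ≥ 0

Primal max cᵀx s.t. Ax ≤ b, x ≥ 0  →  Dual min bᵀy s.t. Aᵀy ≥ c, y ≥ 0.

Minimize: z = 20y1 + 28y2 + 12y3

Subject to:
  y1 + 3y2 + y3 ≥ 1
  3y1 + y2 + 3y3 ≥ 1
  y1, y2, y3 ≥ 0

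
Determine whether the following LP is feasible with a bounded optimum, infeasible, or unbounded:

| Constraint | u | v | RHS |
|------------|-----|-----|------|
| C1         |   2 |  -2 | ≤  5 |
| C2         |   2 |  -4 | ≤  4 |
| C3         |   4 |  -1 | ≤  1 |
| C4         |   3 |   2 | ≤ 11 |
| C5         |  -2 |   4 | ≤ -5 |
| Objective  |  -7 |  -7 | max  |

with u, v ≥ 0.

Infeasible (no feasible solution exists)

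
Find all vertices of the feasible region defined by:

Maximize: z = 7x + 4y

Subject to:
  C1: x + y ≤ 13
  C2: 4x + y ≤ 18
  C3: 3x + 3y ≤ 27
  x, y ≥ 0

(0, 0), (4.5, 0), (3, 6), (0, 9)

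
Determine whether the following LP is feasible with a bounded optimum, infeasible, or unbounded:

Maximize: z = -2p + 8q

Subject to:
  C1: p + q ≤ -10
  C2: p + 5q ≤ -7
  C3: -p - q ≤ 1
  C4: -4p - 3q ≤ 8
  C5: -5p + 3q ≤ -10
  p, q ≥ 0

Infeasible (no feasible solution exists)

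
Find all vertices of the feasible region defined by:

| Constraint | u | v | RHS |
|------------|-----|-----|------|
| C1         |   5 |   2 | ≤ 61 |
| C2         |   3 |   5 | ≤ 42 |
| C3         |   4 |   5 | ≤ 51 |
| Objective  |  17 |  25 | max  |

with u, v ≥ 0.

(0, 0), (12.2, 0), (11.94, 0.6471), (9, 3), (0, 8.4)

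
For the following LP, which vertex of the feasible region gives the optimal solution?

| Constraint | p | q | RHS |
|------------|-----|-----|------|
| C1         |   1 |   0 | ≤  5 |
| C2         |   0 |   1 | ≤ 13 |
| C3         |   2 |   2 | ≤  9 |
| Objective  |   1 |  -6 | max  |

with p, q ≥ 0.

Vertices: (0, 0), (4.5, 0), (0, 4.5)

Evaluate the objective at each vertex of the feasible region:
  z(0, 0) = 0
  z(4.5, 0) = 4.5  ←
  z(0, 4.5) = -27
The maximum is at p = 4.5, q = 0.

(4.5, 0)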